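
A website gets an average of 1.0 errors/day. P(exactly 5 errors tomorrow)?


Poisson(λ=1.0): P(X=5) = e^(-λ)×λ^k/k!
= e^(-1.0) × 1.0^5 / 5!
≈ 0.3678794412 × 1 / 120 ≈ 0.003066

P(X=5) ≈ 0.003066 ≈ 0.31%


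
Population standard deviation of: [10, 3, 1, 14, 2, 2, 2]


Mean = 34/7
  (10-34/7)²=1296/49
  (3-34/7)²=169/49
  (1-34/7)²=729/49
  (14-34/7)²=4096/49
  (2-34/7)²=400/49
  (2-34/7)²=400/49
  (2-34/7)²=400/49
Σ(x-μ)² = 1070/7
σ² = (1070/7)/7 = 1070/49

σ = √(1070/49) ≈ 4.6730


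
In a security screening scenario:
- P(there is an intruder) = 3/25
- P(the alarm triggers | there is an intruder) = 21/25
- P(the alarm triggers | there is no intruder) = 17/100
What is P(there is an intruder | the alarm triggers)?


Using Bayes' theorem:
P(A|B) = P(B|A)·P(A) / P(B)

P(the alarm triggers) = 21/25 × 3/25 + 17/100 × 22/25
= 63/625 + 187/1250 = 313/1250

P(there is an intruder|the alarm triggers) = (63/625) / (313/1250) = 126/313

P(there is an intruder|the alarm triggers) = 126/313 ≈ 40.26%


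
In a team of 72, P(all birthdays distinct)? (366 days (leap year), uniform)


P(all different) = Π(366-i)/366 for i=0..71
= (366/366)×(365/366)×...×(295/366)
= 0.000559

P ≈ 0.0006 ≈ 0.06%


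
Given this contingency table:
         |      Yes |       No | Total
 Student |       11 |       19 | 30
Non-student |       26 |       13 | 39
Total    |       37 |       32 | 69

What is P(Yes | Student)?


P(Yes | Student) = 11/(11+19) = 11/30

P(Yes|Student) = 11/30 ≈ 36.67%


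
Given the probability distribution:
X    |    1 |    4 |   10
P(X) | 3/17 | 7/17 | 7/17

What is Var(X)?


E[X] = 101/17
E[X²] = 815/17
Var(X) = E[X²] - (E[X])² = 815/17 - 10201/289 = 3654/289

Var(X) = 3654/289 ≈ 12.6436


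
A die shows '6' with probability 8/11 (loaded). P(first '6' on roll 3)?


Geometric: P(X=3) = (1-p)^(k-1)×p = (3/11)^2×8/11 = 72/1331

P(X=3) = 72/1331 ≈ 5.41%


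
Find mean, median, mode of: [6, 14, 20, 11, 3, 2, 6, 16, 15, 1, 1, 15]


Sorted: [1, 1, 2, 3, 6, 6, 11, 14, 15, 15, 16, 20]
Mean = 110/12 = 55/6
Median = 17/2
Freq: {6: 2, 14: 1, 20: 1, 11: 1, 3: 1, 2: 1, 16: 1, 15: 2, 1: 2}
Mode: [1, 6, 15]

Mean=55/6, Median=17/2, Mode=[1, 6, 15]


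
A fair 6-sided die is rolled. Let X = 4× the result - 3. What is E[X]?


E[die] = (1+6)/2 = 7/2
E[X] = 4×7/2 - 3 = 11

E[X] = 11


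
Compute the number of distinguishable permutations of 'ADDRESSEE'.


Letters: 9, freq: {'A': 1, 'D': 2, 'R': 1, 'E': 3, 'S': 2}
9!/(1!×2!×1!×3!×2!) = 362880/24 = 15120

15120


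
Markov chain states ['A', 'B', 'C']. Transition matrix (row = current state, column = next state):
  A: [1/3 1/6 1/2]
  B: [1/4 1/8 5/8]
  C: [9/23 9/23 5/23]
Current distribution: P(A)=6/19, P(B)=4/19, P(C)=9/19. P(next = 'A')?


P(next=A) = Σᵢ P(now=i)×P(i→A)
= 6/19×1/3 + 4/19×1/4 + 9/19×9/23
= 2/19 + 1/19 + 81/437 = 150/437

P = 150/437 ≈ 0.3432


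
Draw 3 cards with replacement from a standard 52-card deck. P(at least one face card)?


P(not a face card) = 40/52 = 10/13
P(none in 3 draws) = (10/13)^3 = 1000/2197
P(≥1 face card) = 1 - 1000/2197 = 1197/2197

P = 1197/2197 ≈ 54.48%


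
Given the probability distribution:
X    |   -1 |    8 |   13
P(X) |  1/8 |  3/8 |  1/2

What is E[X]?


E[X] = Σ x·P(X=x)
= (-1)×(1/8) + (8)×(3/8) + (13)×(1/2)
= 75/8

E[X] = 75/8


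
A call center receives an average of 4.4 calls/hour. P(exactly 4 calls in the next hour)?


Poisson(λ=4.4): P(X=4) = e^(-λ)×λ^k/k!
= e^(-4.4) × 4.4^4 / 4!
≈ 0.0122773399 × 374.8096 / 24 ≈ 0.191736

P(X=4) ≈ 0.191736 ≈ 19.17%


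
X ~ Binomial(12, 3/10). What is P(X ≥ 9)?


P(X ≥ 9) = Σ P(X=i) for i=9..12
P(X=9) = 74263959/50000000000
P(X=10) = 95482233/500000000000
P(X=11) = 3720087/250000000000
P(X=12) = 531441/1000000000000
Sum = 338331087/200000000000

P(X ≥ 9) = 338331087/200000000000 ≈ 0.17%


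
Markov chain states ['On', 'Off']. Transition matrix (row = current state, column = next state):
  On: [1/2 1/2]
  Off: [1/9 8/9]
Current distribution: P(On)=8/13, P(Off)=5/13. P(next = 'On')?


P(next=On) = Σᵢ P(now=i)×P(i→On)
= 8/13×1/2 + 5/13×1/9
= 4/13 + 5/117 = 41/117

P = 41/117 ≈ 0.3504


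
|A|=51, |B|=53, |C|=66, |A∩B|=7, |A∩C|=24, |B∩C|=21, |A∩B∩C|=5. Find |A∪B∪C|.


|A∪B∪C| = 51+53+66-7-24-21+5 = 123

|A∪B∪C| = 123


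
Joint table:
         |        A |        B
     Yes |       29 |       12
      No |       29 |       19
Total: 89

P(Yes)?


P(Yes) = (29+12)/89 = 41/89

P(Yes) = 41/89 ≈ 46.07%


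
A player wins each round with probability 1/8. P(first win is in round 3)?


Geometric: P(X=3) = (1-p)^(k-1)×p = (7/8)^2×1/8 = 49/512

P(X=3) = 49/512 ≈ 9.57%


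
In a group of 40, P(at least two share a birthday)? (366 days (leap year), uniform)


P(all different) = Π(366-i)/366 for i=0..39
= 0.109455
P(match) = 1 - 0.109455 = 0.890545

P ≈ 0.8905 ≈ 89.05%


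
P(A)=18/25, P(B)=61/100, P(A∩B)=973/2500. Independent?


P(A)×P(B) = 549/1250
P(A∩B) = 973/2500
Not equal → NOT independent

No, not independent


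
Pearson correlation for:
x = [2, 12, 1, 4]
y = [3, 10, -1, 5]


n=4, Σx=19, Σy=17, Σxy=145, Σx²=165, Σy²=135
r = (4×145 - 19×17)/√((4×165 - 19²)(4×135 - 17²))
= 257/√(299×251) = 257/√75049 ≈ 257/273.9507 ≈ 0.9381

r ≈ 0.9381


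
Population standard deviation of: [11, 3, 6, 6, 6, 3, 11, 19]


Mean = 65/8
  (11-65/8)²=529/64
  (3-65/8)²=1681/64
  (6-65/8)²=289/64
  (6-65/8)²=289/64
  (6-65/8)²=289/64
  (3-65/8)²=1681/64
  (11-65/8)²=529/64
  (19-65/8)²=7569/64
Σ(x-μ)² = 1607/8
σ² = (1607/8)/8 = 1607/64

σ = √(1607/64) ≈ 5.0109


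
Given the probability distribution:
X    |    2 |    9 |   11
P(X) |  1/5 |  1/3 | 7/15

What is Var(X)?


E[X] = 128/15
E[X²] = 1264/15
Var(X) = E[X²] - (E[X])² = 1264/15 - 16384/225 = 2576/225

Var(X) = 2576/225 ≈ 11.4489


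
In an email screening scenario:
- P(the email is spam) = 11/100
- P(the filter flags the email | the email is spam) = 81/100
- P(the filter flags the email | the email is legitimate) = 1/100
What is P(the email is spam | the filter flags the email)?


Using Bayes' theorem:
P(A|B) = P(B|A)·P(A) / P(B)

P(the filter flags the email) = 81/100 × 11/100 + 1/100 × 89/100
= 891/10000 + 89/10000 = 49/500

P(the email is spam|the filter flags the email) = (891/10000) / (49/500) = 891/980

P(the email is spam|the filter flags the email) = 891/980 ≈ 90.92%


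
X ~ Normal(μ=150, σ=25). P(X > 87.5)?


z = (87.5-150)/25 = -2.5
P(X > 87.5) = 1 - P(Z ≤ -2.5) = 1 - 0.0062 = 0.9938

P(X > 87.5) ≈ 0.9938


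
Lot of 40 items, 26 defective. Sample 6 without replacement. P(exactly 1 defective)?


Hypergeometric: C(26,1)×C(14,5)/C(40,6)
= 26×2002/3838380 = 143/10545

P(X=1) = 143/10545 ≈ 1.36%


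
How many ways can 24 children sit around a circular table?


Circular arrangements of 24 distinct objects: fix one position to break rotational symmetry.
(n-1)! = 23! = 25852016738884976640000

25852016738884976640000


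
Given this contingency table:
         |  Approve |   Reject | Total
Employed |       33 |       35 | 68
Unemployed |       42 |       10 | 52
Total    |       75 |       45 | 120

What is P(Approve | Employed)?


P(Approve | Employed) = 33/(33+35) = 33/68

P(Approve|Employed) = 33/68 ≈ 48.53%


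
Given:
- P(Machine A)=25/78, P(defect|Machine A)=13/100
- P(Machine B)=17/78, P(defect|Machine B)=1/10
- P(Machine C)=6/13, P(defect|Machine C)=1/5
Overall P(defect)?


P(B) = Σ P(B|Aᵢ)×P(Aᵢ)
  13/100×25/78 = 1/24
  1/10×17/78 = 17/780
  1/5×6/13 = 6/65
Sum = 81/520

P(defect) = 81/520 ≈ 15.58%


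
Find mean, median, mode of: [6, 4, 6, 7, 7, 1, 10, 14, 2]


Sorted: [1, 2, 4, 6, 6, 7, 7, 10, 14]
Mean = 57/9 = 19/3
Median = 6
Freq: {6: 2, 4: 1, 7: 2, 1: 1, 10: 1, 14: 1, 2: 1}
Mode: [6, 7]

Mean=19/3, Median=6, Mode=[6, 7]


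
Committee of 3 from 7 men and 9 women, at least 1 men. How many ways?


Count by #men:
  1M,2W: C(7,1)×C(9,2)=252
  2M,1W: C(7,2)×C(9,1)=189
  3M,0W: C(7,3)×C(9,0)=35
Total = 476

476


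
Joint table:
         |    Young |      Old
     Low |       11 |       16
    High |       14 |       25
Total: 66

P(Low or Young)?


P(Low∨Young) = P(Low) + P(Young) - P(Low∧Young)
= (27 + 25 - 11)/66 = 41/66

P = 41/66 ≈ 62.12%


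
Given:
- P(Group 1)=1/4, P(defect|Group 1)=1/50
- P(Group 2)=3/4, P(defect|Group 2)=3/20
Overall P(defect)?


P(B) = Σ P(B|Aᵢ)×P(Aᵢ)
  1/50×1/4 = 1/200
  3/20×3/4 = 9/80
Sum = 47/400

P(defect) = 47/400 ≈ 11.75%


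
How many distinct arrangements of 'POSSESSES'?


Letters: 9, freq: {'P': 1, 'O': 1, 'S': 5, 'E': 2}
9!/(1!×1!×5!×2!) = 362880/240 = 1512

1512


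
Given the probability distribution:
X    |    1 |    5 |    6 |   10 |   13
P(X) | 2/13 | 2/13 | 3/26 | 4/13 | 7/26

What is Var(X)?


E[X] = 213/26
E[X²] = 2195/26
Var(X) = E[X²] - (E[X])² = 2195/26 - 45369/676 = 11701/676

Var(X) = 11701/676 ≈ 17.3092


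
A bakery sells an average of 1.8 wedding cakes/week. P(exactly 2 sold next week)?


Poisson(λ=1.8): P(X=2) = e^(-λ)×λ^k/k!
= e^(-1.8) × 1.8^2 / 2!
≈ 0.1652988882 × 3.24 / 2 ≈ 0.267784

P(X=2) ≈ 0.267784 ≈ 26.78%


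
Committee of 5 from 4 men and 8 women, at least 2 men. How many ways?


Count by #men:
  2M,3W: C(4,2)×C(8,3)=336
  3M,2W: C(4,3)×C(8,2)=112
  4M,1W: C(4,4)×C(8,1)=8
Total = 456

456


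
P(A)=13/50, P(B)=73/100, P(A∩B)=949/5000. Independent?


P(A)×P(B) = 949/5000
P(A∩B) = 949/5000
Equal ✓ → Independent

Yes, independent


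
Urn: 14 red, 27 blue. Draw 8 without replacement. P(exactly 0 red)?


Hypergeometric: C(14,0)×C(27,8)/C(41,8)
= 1×2220075/95548245 = 11385/489991

P(X=0) = 11385/489991 ≈ 2.32%


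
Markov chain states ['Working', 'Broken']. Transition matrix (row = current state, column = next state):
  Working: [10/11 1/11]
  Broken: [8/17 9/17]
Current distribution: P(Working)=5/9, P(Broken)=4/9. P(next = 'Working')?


P(next=Working) = Σᵢ P(now=i)×P(i→Working)
= 5/9×10/11 + 4/9×8/17
= 50/99 + 32/153 = 1202/1683

P = 1202/1683 ≈ 0.7142


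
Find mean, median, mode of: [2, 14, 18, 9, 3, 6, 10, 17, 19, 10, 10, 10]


Sorted: [2, 3, 6, 9, 10, 10, 10, 10, 14, 17, 18, 19]
Mean = 128/12 = 32/3
Median = 10
Freq: {2: 1, 14: 1, 18: 1, 9: 1, 3: 1, 6: 1, 10: 4, 17: 1, 19: 1}
Mode: [10]

Mean=32/3, Median=10, Mode=10


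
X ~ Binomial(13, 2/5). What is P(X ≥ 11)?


P(X ≥ 11) = Σ P(X=i) for i=11..13
P(X=11) = 1437696/1220703125
P(X=12) = 159744/1220703125
P(X=13) = 8192/1220703125
Sum = 1605632/1220703125

P(X ≥ 11) = 1605632/1220703125 ≈ 0.13%


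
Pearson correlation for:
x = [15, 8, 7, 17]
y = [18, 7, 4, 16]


n=4, Σx=47, Σy=45, Σxy=626, Σx²=627, Σy²=645
r = (4×626 - 47×45)/√((4×627 - 47²)(4×645 - 45²))
= 389/√(299×555) = 389/√165945 ≈ 389/407.3635 ≈ 0.9549

r ≈ 0.9549


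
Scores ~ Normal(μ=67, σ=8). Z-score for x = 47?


z = (x - μ)/σ = (47 - 67)/8 = -2.5

z = -2.5


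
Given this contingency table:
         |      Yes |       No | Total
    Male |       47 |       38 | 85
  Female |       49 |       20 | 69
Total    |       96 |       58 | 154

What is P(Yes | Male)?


P(Yes | Male) = 47/(47+38) = 47/85

P(Yes|Male) = 47/85 ≈ 55.29%


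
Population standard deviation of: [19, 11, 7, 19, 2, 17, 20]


Mean = 95/7
  (19-95/7)²=1444/49
  (11-95/7)²=324/49
  (7-95/7)²=2116/49
  (19-95/7)²=1444/49
  (2-95/7)²=6561/49
  (17-95/7)²=576/49
  (20-95/7)²=2025/49
Σ(x-μ)² = 2070/7
σ² = (2070/7)/7 = 2070/49

σ = √(2070/49) ≈ 6.4996


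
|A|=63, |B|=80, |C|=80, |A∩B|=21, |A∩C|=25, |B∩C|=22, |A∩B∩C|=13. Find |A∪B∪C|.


|A∪B∪C| = 63+80+80-21-25-22+13 = 168

|A∪B∪C| = 168


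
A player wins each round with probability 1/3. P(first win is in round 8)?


Geometric: P(X=8) = (1-p)^(k-1)×p = (2/3)^7×1/3 = 128/6561

P(X=8) = 128/6561 ≈ 1.95%


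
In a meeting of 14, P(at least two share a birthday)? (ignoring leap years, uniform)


P(all different) = Π(365-i)/365 for i=0..13
= 0.776897
P(match) = 1 - 0.776897 = 0.223103

P ≈ 0.2231 ≈ 22.31%


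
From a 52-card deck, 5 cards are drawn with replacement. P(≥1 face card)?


P(not a face card) = 40/52 = 10/13
P(none in 5 draws) = (10/13)^5 = 100000/371293
P(≥1 face card) = 1 - 100000/371293 = 271293/371293

P = 271293/371293 ≈ 73.07%


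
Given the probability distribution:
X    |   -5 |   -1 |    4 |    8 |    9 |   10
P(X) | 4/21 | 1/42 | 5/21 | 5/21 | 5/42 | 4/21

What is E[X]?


E[X] = Σ x·P(X=x)
= (-5)×(4/21) + (-1)×(1/42) + (4)×(5/21) + (8)×(5/21) + (9)×(5/42) + (10)×(4/21)
= 34/7

E[X] = 34/7


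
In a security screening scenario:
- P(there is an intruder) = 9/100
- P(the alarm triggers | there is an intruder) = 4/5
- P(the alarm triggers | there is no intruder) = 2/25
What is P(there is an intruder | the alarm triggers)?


Using Bayes' theorem:
P(A|B) = P(B|A)·P(A) / P(B)

P(the alarm triggers) = 4/5 × 9/100 + 2/25 × 91/100
= 9/125 + 91/1250 = 181/1250

P(there is an intruder|the alarm triggers) = (9/125) / (181/1250) = 90/181

P(there is an intruder|the alarm triggers) = 90/181 ≈ 49.72%


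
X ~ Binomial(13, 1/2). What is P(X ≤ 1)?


P(X ≤ 1) = Σ P(X=i) for i=0..1
P(X=0) = 1/8192
P(X=1) = 13/8192
Sum = 7/4096

P(X ≤ 1) = 7/4096 ≈ 0.17%


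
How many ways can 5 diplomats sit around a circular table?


Circular arrangements of 5 distinct objects: fix one position to break rotational symmetry.
(n-1)! = 4! = 24

24


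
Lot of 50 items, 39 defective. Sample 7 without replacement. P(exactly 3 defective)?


Hypergeometric: C(39,3)×C(11,4)/C(50,7)
= 9139×330/99884400 = 9139/302680

P(X=3) = 9139/302680 ≈ 3.02%


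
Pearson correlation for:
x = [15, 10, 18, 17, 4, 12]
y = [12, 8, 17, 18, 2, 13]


n=6, Σx=76, Σy=70, Σxy=1036, Σx²=1098, Σy²=994
r = (6×1036 - 76×70)/√((6×1098 - 76²)(6×994 - 70²))
= 896/√(812×1064) = 896/√863968 ≈ 896/929.4988 ≈ 0.9640

r ≈ 0.9640


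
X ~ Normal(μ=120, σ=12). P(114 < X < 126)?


z₁=(114-120)/12=-0.5, z₂=(126-120)/12=0.5
P = Φ(0.5) - Φ(-0.5) = 0.691462 - 0.308538 = 0.382924 ≈ 0.3829

P(114 < X < 126) ≈ 0.3829


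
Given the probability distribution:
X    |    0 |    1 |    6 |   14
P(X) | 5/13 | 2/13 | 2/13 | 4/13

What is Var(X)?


E[X] = 70/13
E[X²] = 66
Var(X) = E[X²] - (E[X])² = 66 - 4900/169 = 6254/169

Var(X) = 6254/169 ≈ 37.0059


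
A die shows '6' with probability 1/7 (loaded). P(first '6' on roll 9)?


Geometric: P(X=9) = (1-p)^(k-1)×p = (6/7)^8×1/7 = 1679616/40353607

P(X=9) = 1679616/40353607 ≈ 4.16%


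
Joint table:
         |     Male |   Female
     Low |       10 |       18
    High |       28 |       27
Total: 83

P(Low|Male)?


P(Low|Male) = 10/(10+28) = 10/38 = 5/19

P = 5/19 ≈ 26.32%


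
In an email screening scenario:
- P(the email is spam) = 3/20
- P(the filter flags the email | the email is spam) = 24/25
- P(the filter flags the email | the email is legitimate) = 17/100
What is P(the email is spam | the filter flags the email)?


Using Bayes' theorem:
P(A|B) = P(B|A)·P(A) / P(B)

P(the filter flags the email) = 24/25 × 3/20 + 17/100 × 17/20
= 18/125 + 289/2000 = 577/2000

P(the email is spam|the filter flags the email) = (18/125) / (577/2000) = 288/577

P(the email is spam|the filter flags the email) = 288/577 ≈ 49.91%


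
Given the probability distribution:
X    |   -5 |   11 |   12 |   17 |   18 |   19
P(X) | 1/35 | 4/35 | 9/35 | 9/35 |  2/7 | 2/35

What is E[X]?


E[X] = Σ x·P(X=x)
= (-5)×(1/35) + (11)×(4/35) + (12)×(9/35) + (17)×(9/35) + (18)×(2/7) + (19)×(2/35)
= 74/5

E[X] = 74/5


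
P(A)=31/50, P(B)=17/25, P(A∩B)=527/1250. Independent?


P(A)×P(B) = 527/1250
P(A∩B) = 527/1250
Equal ✓ → Independent

Yes, independent


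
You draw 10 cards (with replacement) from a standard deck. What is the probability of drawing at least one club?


P(not a club) = 39/52 = 3/4
P(none in 10 draws) = (3/4)^10 = 59049/1048576
P(≥1 club) = 1 - 59049/1048576 = 989527/1048576

P = 989527/1048576 ≈ 94.37%


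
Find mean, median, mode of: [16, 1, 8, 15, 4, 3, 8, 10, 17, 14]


Sorted: [1, 3, 4, 8, 8, 10, 14, 15, 16, 17]
Mean = 96/10 = 48/5
Median = 9
Freq: {16: 1, 1: 1, 8: 2, 15: 1, 4: 1, 3: 1, 10: 1, 17: 1, 14: 1}
Mode: [8]

Mean=48/5, Median=9, Mode=8


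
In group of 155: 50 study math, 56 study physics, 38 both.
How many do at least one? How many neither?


|A∪B| = 50+56-38 = 68
Neither = 155-68 = 87

At least one: 68; Neither: 87


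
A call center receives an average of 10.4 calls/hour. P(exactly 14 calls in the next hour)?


Poisson(λ=10.4): P(X=14) = e^(-λ)×λ^k/k!
= e^(-10.4) × 10.4^14 / 14!
≈ 3.043248301e-05 × 1.7316764476e+14 / 87178291200 ≈ 0.060450

P(X=14) ≈ 0.060450 ≈ 6.04%


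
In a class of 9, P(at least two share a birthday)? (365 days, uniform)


P(all different) = Π(365-i)/365 for i=0..8
= 0.905376
P(match) = 1 - 0.905376 = 0.094624

P ≈ 0.0946 ≈ 9.46%


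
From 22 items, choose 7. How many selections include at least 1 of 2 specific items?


Complement: C(22,7) - C(20,7) = 170544 - 77520 = 93024

93024


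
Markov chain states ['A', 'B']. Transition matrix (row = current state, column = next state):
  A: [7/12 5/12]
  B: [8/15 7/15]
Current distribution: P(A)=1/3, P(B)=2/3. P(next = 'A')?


P(next=A) = Σᵢ P(now=i)×P(i→A)
= 1/3×7/12 + 2/3×8/15
= 7/36 + 16/45 = 11/20

P = 11/20 ≈ 0.5500


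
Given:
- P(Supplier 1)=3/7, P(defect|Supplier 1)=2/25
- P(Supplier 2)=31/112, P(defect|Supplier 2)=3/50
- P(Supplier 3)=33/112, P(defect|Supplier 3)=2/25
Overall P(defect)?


P(B) = Σ P(B|Aᵢ)×P(Aᵢ)
  2/25×3/7 = 6/175
  3/50×31/112 = 93/5600
  2/25×33/112 = 33/1400
Sum = 417/5600

P(defect) = 417/5600 ≈ 7.45%


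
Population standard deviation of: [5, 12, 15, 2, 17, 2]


Mean = 53/6
  (5-53/6)²=529/36
  (12-53/6)²=361/36
  (15-53/6)²=1369/36
  (2-53/6)²=1681/36
  (17-53/6)²=2401/36
  (2-53/6)²=1681/36
Σ(x-μ)² = 1337/6
σ² = (1337/6)/6 = 1337/36

σ = √(1337/36) ≈ 6.0942


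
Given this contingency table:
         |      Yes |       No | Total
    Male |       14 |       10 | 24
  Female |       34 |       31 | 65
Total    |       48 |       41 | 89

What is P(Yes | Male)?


P(Yes | Male) = 14/(14+10) = 14/24 = 7/12

P(Yes|Male) = 7/12 ≈ 58.33%


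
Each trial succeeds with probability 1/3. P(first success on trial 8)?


Geometric: P(X=8) = (1-p)^(k-1)×p = (2/3)^7×1/3 = 128/6561

P(X=8) = 128/6561 ≈ 1.95%


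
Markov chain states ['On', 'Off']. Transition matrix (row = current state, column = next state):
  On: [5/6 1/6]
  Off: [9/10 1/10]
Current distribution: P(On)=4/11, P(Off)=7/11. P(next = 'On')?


P(next=On) = Σᵢ P(now=i)×P(i→On)
= 4/11×5/6 + 7/11×9/10
= 10/33 + 63/110 = 289/330

P = 289/330 ≈ 0.8758


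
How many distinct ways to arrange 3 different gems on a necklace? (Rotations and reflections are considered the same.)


Free circular arrangements: rotations and reflections both identified.
(n-1)!/2 = 2!/2 = 2/2 = 1

1


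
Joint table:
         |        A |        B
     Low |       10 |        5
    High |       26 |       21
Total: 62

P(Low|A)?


P(Low|A) = 10/(10+26) = 10/36 = 5/18

P = 5/18 ≈ 27.78%


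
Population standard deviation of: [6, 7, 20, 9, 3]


Mean = 45/5 = 9
  (6-9)²=9
  (7-9)²=4
  (20-9)²=121
  (9-9)²=0
  (3-9)²=36
Σ(x-μ)² = 170
σ² = 170/5 = 34

σ = √(34) ≈ 5.8310


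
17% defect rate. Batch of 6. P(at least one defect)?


P(all good) = (83/100)^6 = 326940373369/1000000000000
P(≥1 defect) = 673059626631/1000000000000

P = 673059626631/1000000000000 ≈ 67.31%


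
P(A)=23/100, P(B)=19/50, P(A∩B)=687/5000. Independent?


P(A)×P(B) = 437/5000
P(A∩B) = 687/5000
Not equal → NOT independent

No, not independent


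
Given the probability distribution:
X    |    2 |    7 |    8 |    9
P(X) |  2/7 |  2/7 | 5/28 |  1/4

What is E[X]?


E[X] = Σ x·P(X=x)
= (2)×(2/7) + (7)×(2/7) + (8)×(5/28) + (9)×(1/4)
= 25/4

E[X] = 25/4


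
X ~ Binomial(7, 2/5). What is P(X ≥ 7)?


P(X ≥ 7) = Σ P(X=i) for i=7..7
P(X=7) = 128/78125
Sum = 128/78125

P(X ≥ 7) = 128/78125 ≈ 0.16%


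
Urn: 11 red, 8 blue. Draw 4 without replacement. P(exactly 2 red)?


Hypergeometric: C(11,2)×C(8,2)/C(19,4)
= 55×28/3876 = 385/969

P(X=2) = 385/969 ≈ 39.73%


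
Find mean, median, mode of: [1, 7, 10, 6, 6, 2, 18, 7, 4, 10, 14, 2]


Sorted: [1, 2, 2, 4, 6, 6, 7, 7, 10, 10, 14, 18]
Mean = 87/12 = 29/4
Median = 13/2
Freq: {1: 1, 7: 2, 10: 2, 6: 2, 2: 2, 18: 1, 4: 1, 14: 1}
Mode: [2, 6, 7, 10]

Mean=29/4, Median=13/2, Mode=[2, 6, 7, 10]


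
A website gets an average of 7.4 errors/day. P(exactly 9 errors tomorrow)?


Poisson(λ=7.4): P(X=9) = e^(-λ)×λ^k/k!
= e^(-7.4) × 7.4^9 / 9!
≈ 0.0006112527611 × 66540410.7751 / 362880 ≈ 0.112084

P(X=9) ≈ 0.112084 ≈ 11.21%


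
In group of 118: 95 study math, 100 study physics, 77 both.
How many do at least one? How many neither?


|A∪B| = 95+100-77 = 118
Neither = 118-118 = 0

At least one: 118; Neither: 0


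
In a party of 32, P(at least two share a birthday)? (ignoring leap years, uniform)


P(all different) = Π(365-i)/365 for i=0..31
= 0.246652
P(match) = 1 - 0.246652 = 0.753348

P ≈ 0.7533 ≈ 75.33%


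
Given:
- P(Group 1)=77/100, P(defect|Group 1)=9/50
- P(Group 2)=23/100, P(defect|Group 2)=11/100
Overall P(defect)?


P(B) = Σ P(B|Aᵢ)×P(Aᵢ)
  9/50×77/100 = 693/5000
  11/100×23/100 = 253/10000
Sum = 1639/10000

P(defect) = 1639/10000 ≈ 16.39%


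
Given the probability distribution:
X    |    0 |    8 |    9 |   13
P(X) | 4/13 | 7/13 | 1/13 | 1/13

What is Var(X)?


E[X] = 6
E[X²] = 698/13
Var(X) = E[X²] - (E[X])² = 698/13 - 36 = 230/13

Var(X) = 230/13 ≈ 17.6923


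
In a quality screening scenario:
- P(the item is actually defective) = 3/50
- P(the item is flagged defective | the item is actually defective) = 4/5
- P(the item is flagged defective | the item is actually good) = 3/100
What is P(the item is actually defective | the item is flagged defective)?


Using Bayes' theorem:
P(A|B) = P(B|A)·P(A) / P(B)

P(the item is flagged defective) = 4/5 × 3/50 + 3/100 × 47/50
= 6/125 + 141/5000 = 381/5000

P(the item is actually defective|the item is flagged defective) = (6/125) / (381/5000) = 80/127

P(the item is actually defective|the item is flagged defective) = 80/127 ≈ 62.99%


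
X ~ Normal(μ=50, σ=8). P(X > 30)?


z = (30-50)/8 = -2.5
P(X > 30) = 1 - P(Z ≤ -2.5) = 1 - 0.0062 = 0.9938

P(X > 30) ≈ 0.9938


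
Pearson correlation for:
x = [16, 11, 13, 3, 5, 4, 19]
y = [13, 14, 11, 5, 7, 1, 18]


n=7, Σx=71, Σy=69, Σxy=901, Σx²=957, Σy²=885
r = (7×901 - 71×69)/√((7×957 - 71²)(7×885 - 69²))
= 1408/√(1658×1434) = 1408/√2377572 ≈ 1408/1541.9377 ≈ 0.9131

r ≈ 0.9131


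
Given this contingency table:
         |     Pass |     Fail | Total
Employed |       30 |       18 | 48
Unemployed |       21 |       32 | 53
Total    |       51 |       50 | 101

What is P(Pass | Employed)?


P(Pass | Employed) = 30/(30+18) = 30/48 = 5/8

P(Pass|Employed) = 5/8 ≈ 62.50%


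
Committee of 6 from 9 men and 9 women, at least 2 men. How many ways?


Count by #men:
  2M,4W: C(9,2)×C(9,4)=4536
  3M,3W: C(9,3)×C(9,3)=7056
  4M,2W: C(9,4)×C(9,2)=4536
  5M,1W: C(9,5)×C(9,1)=1134
  6M,0W: C(9,6)×C(9,0)=84
Total = 17346

17346


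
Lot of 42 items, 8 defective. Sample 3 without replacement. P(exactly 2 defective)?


Hypergeometric: C(8,2)×C(34,1)/C(42,3)
= 28×34/11480 = 17/205

P(X=2) = 17/205 ≈ 8.29%


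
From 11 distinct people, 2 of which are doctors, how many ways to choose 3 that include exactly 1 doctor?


Choose 1 of the 2 doctors and 2 of the other 9 people:
C(2,1)×C(9,2) = 2×36 = 72

72


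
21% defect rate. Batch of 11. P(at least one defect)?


P(all good) = (79/100)^11 = 747993810527520928879/10000000000000000000000
P(≥1 defect) = 9252006189472479071121/10000000000000000000000

P = 9252006189472479071121/10000000000000000000000 ≈ 92.52%


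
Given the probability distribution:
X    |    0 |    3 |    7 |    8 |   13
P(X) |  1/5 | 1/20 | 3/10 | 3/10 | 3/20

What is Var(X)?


E[X] = 33/5
E[X²] = 597/10
Var(X) = E[X²] - (E[X])² = 597/10 - 1089/25 = 807/50

Var(X) = 807/50 ≈ 16.1400


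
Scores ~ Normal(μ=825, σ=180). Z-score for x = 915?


z = (x - μ)/σ = (915 - 825)/180 = 0.5

z = 0.5


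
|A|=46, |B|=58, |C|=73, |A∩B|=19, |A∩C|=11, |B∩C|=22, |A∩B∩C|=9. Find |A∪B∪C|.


|A∪B∪C| = 46+58+73-19-11-22+9 = 134

|A∪B∪C| = 134


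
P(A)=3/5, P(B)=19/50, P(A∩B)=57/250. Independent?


P(A)×P(B) = 57/250
P(A∩B) = 57/250
Equal ✓ → Independent

Yes, independent


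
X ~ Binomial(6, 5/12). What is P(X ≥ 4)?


P(X ≥ 4) = Σ P(X=i) for i=4..6
P(X=4) = 153125/995328
P(X=5) = 21875/497664
P(X=6) = 15625/2985984
Sum = 303125/1492992

P(X ≥ 4) = 303125/1492992 ≈ 20.30%


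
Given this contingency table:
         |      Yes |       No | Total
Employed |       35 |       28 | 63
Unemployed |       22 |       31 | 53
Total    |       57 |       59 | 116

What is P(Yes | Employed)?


P(Yes | Employed) = 35/(35+28) = 35/63 = 5/9

P(Yes|Employed) = 5/9 ≈ 55.56%


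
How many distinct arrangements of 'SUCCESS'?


Letters: 7, freq: {'S': 3, 'U': 1, 'C': 2, 'E': 1}
7!/(3!×1!×2!×1!) = 5040/12 = 420

420


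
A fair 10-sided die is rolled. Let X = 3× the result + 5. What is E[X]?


E[die] = (1+10)/2 = 11/2
E[X] = 3×11/2 + 5 = 43/2

E[X] = 43/2


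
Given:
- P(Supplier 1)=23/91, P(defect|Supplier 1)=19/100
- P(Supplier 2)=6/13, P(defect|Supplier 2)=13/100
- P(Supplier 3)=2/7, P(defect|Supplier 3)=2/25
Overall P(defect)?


P(B) = Σ P(B|Aᵢ)×P(Aᵢ)
  19/100×23/91 = 437/9100
  13/100×6/13 = 3/50
  2/25×2/7 = 4/175
Sum = 1191/9100

P(defect) = 1191/9100 ≈ 13.09%


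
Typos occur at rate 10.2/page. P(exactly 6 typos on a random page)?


Poisson(λ=10.2): P(X=6) = e^(-λ)×λ^k/k!
= e^(-10.2) × 10.2^6 / 6!
≈ 3.717031868e-05 × 1126162.41926 / 720 ≈ 0.058139

P(X=6) ≈ 0.058139 ≈ 5.81%


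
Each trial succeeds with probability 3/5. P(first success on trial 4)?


Geometric: P(X=4) = (1-p)^(k-1)×p = (2/5)^3×3/5 = 24/625

P(X=4) = 24/625 ≈ 3.84%


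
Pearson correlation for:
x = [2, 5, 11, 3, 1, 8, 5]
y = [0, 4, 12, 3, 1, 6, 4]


n=7, Σx=35, Σy=30, Σxy=230, Σx²=249, Σy²=222
r = (7×230 - 35×30)/√((7×249 - 35²)(7×222 - 30²))
= 560/√(518×654) = 560/√338772 ≈ 560/582.0412 ≈ 0.9621

r ≈ 0.9621


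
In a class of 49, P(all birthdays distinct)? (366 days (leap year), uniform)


P(all different) = Π(366-i)/366 for i=0..48
= (366/366)×(365/366)×...×(318/366)
= 0.034553

P ≈ 0.0346 ≈ 3.46%


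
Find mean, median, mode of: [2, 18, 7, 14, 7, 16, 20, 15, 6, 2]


Sorted: [2, 2, 6, 7, 7, 14, 15, 16, 18, 20]
Mean = 107/10
Median = 21/2
Freq: {2: 2, 18: 1, 7: 2, 14: 1, 16: 1, 20: 1, 15: 1, 6: 1}
Mode: [2, 7]

Mean=107/10, Median=21/2, Mode=[2, 7]


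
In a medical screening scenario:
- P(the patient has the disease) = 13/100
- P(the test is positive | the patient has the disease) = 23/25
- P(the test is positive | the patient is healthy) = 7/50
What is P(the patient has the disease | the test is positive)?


Using Bayes' theorem:
P(A|B) = P(B|A)·P(A) / P(B)

P(the test is positive) = 23/25 × 13/100 + 7/50 × 87/100
= 299/2500 + 609/5000 = 1207/5000

P(the patient has the disease|the test is positive) = (299/2500) / (1207/5000) = 598/1207

P(the patient has the disease|the test is positive) = 598/1207 ≈ 49.54%


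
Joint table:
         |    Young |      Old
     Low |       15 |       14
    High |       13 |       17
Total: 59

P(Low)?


P(Low) = (15+14)/59 = 29/59

P(Low) = 29/59 ≈ 49.15%


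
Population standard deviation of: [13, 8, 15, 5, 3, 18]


Mean = 62/6 = 31/3
  (13-31/3)²=64/9
  (8-31/3)²=49/9
  (15-31/3)²=196/9
  (5-31/3)²=256/9
  (3-31/3)²=484/9
  (18-31/3)²=529/9
Σ(x-μ)² = 526/3
σ² = (526/3)/6 = 263/9

σ = √(263/9) ≈ 5.4058


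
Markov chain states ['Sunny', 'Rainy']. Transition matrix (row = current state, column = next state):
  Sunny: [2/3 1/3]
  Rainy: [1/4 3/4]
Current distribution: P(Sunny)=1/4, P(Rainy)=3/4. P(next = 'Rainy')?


P(next=Rainy) = Σᵢ P(now=i)×P(i→Rainy)
= 1/4×1/3 + 3/4×3/4
= 1/12 + 9/16 = 31/48

P = 31/48 ≈ 0.6458


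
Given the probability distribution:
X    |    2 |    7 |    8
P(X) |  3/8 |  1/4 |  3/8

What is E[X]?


E[X] = Σ x·P(X=x)
= (2)×(3/8) + (7)×(1/4) + (8)×(3/8)
= 11/2

E[X] = 11/2


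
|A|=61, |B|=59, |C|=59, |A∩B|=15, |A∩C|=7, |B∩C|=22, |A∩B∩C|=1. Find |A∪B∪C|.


|A∪B∪C| = 61+59+59-15-7-22+1 = 136

|A∪B∪C| = 136


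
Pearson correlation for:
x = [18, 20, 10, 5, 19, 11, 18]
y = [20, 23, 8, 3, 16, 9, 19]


n=7, Σx=101, Σy=98, Σxy=1660, Σx²=1655, Σy²=1700
r = (7×1660 - 101×98)/√((7×1655 - 101²)(7×1700 - 98²))
= 1722/√(1384×2296) = 1722/√3177664 ≈ 1722/1782.6003 ≈ 0.9660

r ≈ 0.9660


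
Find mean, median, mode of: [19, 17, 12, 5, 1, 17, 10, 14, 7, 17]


Sorted: [1, 5, 7, 10, 12, 14, 17, 17, 17, 19]
Mean = 119/10
Median = 13
Freq: {19: 1, 17: 3, 12: 1, 5: 1, 1: 1, 10: 1, 14: 1, 7: 1}
Mode: [17]

Mean=119/10, Median=13, Mode=17


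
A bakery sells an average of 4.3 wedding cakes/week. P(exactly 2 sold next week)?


Poisson(λ=4.3): P(X=2) = e^(-λ)×λ^k/k!
= e^(-4.3) × 4.3^2 / 2!
≈ 0.01356855901 × 18.49 / 2 ≈ 0.125441

P(X=2) ≈ 0.125441 ≈ 12.54%


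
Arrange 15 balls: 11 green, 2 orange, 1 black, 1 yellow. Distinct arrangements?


15!/(11!×2!×1!×1!) = 16380

16380


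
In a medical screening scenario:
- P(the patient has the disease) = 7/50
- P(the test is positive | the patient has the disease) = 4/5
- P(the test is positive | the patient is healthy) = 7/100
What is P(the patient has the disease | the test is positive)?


Using Bayes' theorem:
P(A|B) = P(B|A)·P(A) / P(B)

P(the test is positive) = 4/5 × 7/50 + 7/100 × 43/50
= 14/125 + 301/5000 = 861/5000

P(the patient has the disease|the test is positive) = (14/125) / (861/5000) = 80/123

P(the patient has the disease|the test is positive) = 80/123 ≈ 65.04%


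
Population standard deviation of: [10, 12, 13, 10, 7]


Mean = 52/5
  (10-52/5)²=4/25
  (12-52/5)²=64/25
  (13-52/5)²=169/25
  (10-52/5)²=4/25
  (7-52/5)²=289/25
Σ(x-μ)² = 106/5
σ² = (106/5)/5 = 106/25

σ = √(106/25) ≈ 2.0591


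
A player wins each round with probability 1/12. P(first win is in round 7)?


Geometric: P(X=7) = (1-p)^(k-1)×p = (11/12)^6×1/12 = 1771561/35831808

P(X=7) = 1771561/35831808 ≈ 4.94%


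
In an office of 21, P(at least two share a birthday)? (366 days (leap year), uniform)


P(all different) = Π(366-i)/366 for i=0..20
= 0.557221
P(match) = 1 - 0.557221 = 0.442779

P ≈ 0.4428 ≈ 44.28%


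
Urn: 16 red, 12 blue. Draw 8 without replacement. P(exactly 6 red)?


Hypergeometric: C(16,6)×C(12,2)/C(28,8)
= 8008×66/3108105 = 176/1035

P(X=6) = 176/1035 ≈ 17.00%


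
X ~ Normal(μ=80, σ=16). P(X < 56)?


z = (56-80)/16 = -1.5
P(Z < -1.5) = 0.0668

P(X < 56) ≈ 0.0668


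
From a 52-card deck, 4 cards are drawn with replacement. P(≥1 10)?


P(not a 10) = 48/52 = 12/13
P(none in 4 draws) = (12/13)^4 = 20736/28561
P(≥1 10) = 1 - 20736/28561 = 7825/28561

P = 7825/28561 ≈ 27.40%


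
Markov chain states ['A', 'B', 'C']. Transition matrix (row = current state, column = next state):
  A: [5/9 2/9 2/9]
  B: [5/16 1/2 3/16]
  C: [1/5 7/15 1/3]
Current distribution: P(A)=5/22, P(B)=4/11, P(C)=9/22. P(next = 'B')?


P(next=B) = Σᵢ P(now=i)×P(i→B)
= 5/22×2/9 + 4/11×1/2 + 9/22×7/15
= 5/99 + 2/11 + 21/110 = 419/990

P = 419/990 ≈ 0.4232


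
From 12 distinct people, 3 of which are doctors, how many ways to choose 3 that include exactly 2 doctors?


Choose 2 of the 3 doctors and 1 of the other 9 people:
C(3,2)×C(9,1) = 3×9 = 27

27


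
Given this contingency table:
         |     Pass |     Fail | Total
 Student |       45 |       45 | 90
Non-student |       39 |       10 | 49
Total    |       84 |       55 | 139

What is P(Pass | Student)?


P(Pass | Student) = 45/(45+45) = 45/90 = 1/2

P(Pass|Student) = 1/2 ≈ 50.00%


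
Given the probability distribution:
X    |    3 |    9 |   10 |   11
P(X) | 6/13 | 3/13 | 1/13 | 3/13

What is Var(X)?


E[X] = 88/13
E[X²] = 760/13
Var(X) = E[X²] - (E[X])² = 760/13 - 7744/169 = 2136/169

Var(X) = 2136/169 ≈ 12.6391


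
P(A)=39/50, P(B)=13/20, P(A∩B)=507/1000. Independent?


P(A)×P(B) = 507/1000
P(A∩B) = 507/1000
Equal ✓ → Independent

Yes, independent


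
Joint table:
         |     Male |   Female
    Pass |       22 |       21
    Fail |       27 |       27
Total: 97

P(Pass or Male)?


P(Pass∨Male) = P(Pass) + P(Male) - P(Pass∧Male)
= (43 + 49 - 22)/97 = 70/97

P = 70/97 ≈ 72.16%


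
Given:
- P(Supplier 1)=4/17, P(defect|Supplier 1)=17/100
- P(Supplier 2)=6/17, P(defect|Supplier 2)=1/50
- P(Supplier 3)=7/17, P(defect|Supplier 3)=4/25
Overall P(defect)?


P(B) = Σ P(B|Aᵢ)×P(Aᵢ)
  17/100×4/17 = 1/25
  1/50×6/17 = 3/425
  4/25×7/17 = 28/425
Sum = 48/425

P(defect) = 48/425 ≈ 11.29%


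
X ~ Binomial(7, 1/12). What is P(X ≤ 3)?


P(X ≤ 3) = Σ P(X=i) for i=0..3
P(X=0) = 19487171/35831808
P(X=1) = 12400927/35831808
P(X=2) = 1127357/11943936
P(X=3) = 512435/35831808
Sum = 8945651/8957952

P(X ≤ 3) = 8945651/8957952 ≈ 99.86%


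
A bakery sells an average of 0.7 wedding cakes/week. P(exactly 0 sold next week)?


Poisson(λ=0.7): P(X=0) = e^(-λ)×λ^k/k!
= e^(-0.7) × 0.7^0 / 0!
≈ 0.4965853038 × 1 / 1 ≈ 0.496585

P(X=0) ≈ 0.496585 ≈ 49.66%


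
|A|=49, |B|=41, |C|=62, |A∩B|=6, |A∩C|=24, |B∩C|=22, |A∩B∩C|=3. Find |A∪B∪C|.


|A∪B∪C| = 49+41+62-6-24-22+3 = 103

|A∪B∪C| = 103


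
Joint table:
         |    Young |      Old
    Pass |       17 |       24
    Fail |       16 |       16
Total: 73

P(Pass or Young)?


P(Pass∨Young) = P(Pass) + P(Young) - P(Pass∧Young)
= (41 + 33 - 17)/73 = 57/73

P = 57/73 ≈ 78.08%


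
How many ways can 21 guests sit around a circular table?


Circular arrangements of 21 distinct objects: fix one position to break rotational symmetry.
(n-1)! = 20! = 2432902008176640000

2432902008176640000


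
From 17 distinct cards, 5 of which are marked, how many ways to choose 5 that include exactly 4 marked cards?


Choose 4 of the 5 marked cards and 1 of the other 12 cards:
C(5,4)×C(12,1) = 5×12 = 60

60


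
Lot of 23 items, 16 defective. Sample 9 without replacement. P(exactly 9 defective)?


Hypergeometric: C(16,9)×C(7,0)/C(23,9)
= 11440×1/817190 = 104/7429

P(X=9) = 104/7429 ≈ 1.40%


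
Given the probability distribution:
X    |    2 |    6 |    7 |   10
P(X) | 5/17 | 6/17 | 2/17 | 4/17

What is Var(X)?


E[X] = 100/17
E[X²] = 734/17
Var(X) = E[X²] - (E[X])² = 734/17 - 10000/289 = 2478/289

Var(X) = 2478/289 ≈ 8.5744


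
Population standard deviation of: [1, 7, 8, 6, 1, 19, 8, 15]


Mean = 65/8
  (1-65/8)²=3249/64
  (7-65/8)²=81/64
  (8-65/8)²=1/64
  (6-65/8)²=289/64
  (1-65/8)²=3249/64
  (19-65/8)²=7569/64
  (8-65/8)²=1/64
  (15-65/8)²=3025/64
Σ(x-μ)² = 2183/8
σ² = (2183/8)/8 = 2183/64

σ = √(2183/64) ≈ 5.8403


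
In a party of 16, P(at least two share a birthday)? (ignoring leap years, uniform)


P(all different) = Π(365-i)/365 for i=0..15
= 0.716396
P(match) = 1 - 0.716396 = 0.283604

P ≈ 0.2836 ≈ 28.36%


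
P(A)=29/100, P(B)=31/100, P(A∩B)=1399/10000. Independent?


P(A)×P(B) = 899/10000
P(A∩B) = 1399/10000
Not equal → NOT independent

No, not independent


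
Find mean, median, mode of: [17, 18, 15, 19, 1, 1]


Sorted: [1, 1, 15, 17, 18, 19]
Mean = 71/6
Median = 16
Freq: {17: 1, 18: 1, 15: 1, 19: 1, 1: 2}
Mode: [1]

Mean=71/6, Median=16, Mode=1


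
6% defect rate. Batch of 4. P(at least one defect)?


P(all good) = (47/50)^4 = 4879681/6250000
P(≥1 defect) = 1370319/6250000

P = 1370319/6250000 ≈ 21.93%


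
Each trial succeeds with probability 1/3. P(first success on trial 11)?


Geometric: P(X=11) = (1-p)^(k-1)×p = (2/3)^10×1/3 = 1024/177147

P(X=11) = 1024/177147 ≈ 0.58%


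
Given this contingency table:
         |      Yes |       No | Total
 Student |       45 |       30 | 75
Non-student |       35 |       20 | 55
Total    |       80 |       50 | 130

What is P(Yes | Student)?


P(Yes | Student) = 45/(45+30) = 45/75 = 3/5

P(Yes|Student) = 3/5 ≈ 60.00%


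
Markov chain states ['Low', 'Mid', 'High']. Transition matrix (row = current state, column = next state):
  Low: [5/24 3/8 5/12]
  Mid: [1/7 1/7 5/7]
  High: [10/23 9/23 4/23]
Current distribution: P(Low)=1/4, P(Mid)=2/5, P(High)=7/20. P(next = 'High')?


P(next=High) = Σᵢ P(now=i)×P(i→High)
= 1/4×5/12 + 2/5×5/7 + 7/20×4/23
= 5/48 + 2/7 + 7/115 = 17417/38640

P = 17417/38640 ≈ 0.4508


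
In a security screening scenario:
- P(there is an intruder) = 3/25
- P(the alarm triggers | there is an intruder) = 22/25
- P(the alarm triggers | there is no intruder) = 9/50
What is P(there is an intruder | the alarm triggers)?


Using Bayes' theorem:
P(A|B) = P(B|A)·P(A) / P(B)

P(the alarm triggers) = 22/25 × 3/25 + 9/50 × 22/25
= 66/625 + 99/625 = 33/125

P(there is an intruder|the alarm triggers) = (66/625) / (33/125) = 2/5

P(there is an intruder|the alarm triggers) = 2/5 ≈ 40.00%


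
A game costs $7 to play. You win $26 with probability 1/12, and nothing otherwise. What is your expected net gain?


E[gain] = (26-7)×1/12 + (-7)×11/12
= 19/12 - 77/12 = -29/6

Expected net gain = $-29/6 ≈ $-4.83


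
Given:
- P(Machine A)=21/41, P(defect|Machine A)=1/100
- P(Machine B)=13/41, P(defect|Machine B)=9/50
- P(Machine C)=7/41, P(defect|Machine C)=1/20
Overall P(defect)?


P(B) = Σ P(B|Aᵢ)×P(Aᵢ)
  1/100×21/41 = 21/4100
  9/50×13/41 = 117/2050
  1/20×7/41 = 7/820
Sum = 29/410

P(defect) = 29/410 ≈ 7.07%


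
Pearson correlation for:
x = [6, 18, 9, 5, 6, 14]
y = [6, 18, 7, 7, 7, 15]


n=6, Σx=58, Σy=60, Σxy=710, Σx²=698, Σy²=732
r = (6×710 - 58×60)/√((6×698 - 58²)(6×732 - 60²))
= 780/√(824×792) = 780/√652608 ≈ 780/807.8416 ≈ 0.9655

r ≈ 0.9655


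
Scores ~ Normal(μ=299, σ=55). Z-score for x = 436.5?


z = (x - μ)/σ = (436.5 - 299)/55 = 2.5

z = 2.5


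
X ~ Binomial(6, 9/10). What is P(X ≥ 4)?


P(X ≥ 4) = Σ P(X=i) for i=4..6
P(X=4) = 19683/200000
P(X=5) = 177147/500000
P(X=6) = 531441/1000000
Sum = 19683/20000

P(X ≥ 4) = 19683/20000 ≈ 98.41%


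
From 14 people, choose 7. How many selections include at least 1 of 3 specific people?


Complement: C(14,7) - C(11,7) = 3432 - 330 = 3102

3102


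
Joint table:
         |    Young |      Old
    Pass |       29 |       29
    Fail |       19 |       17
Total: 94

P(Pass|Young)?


P(Pass|Young) = 29/(29+19) = 29/48

P = 29/48 ≈ 60.42%


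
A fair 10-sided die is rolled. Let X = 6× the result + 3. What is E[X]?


E[die] = (1+10)/2 = 11/2
E[X] = 6×11/2 + 3 = 36

E[X] = 36


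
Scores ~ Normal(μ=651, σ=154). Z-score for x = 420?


z = (x - μ)/σ = (420 - 651)/154 = -1.5

z = -1.5


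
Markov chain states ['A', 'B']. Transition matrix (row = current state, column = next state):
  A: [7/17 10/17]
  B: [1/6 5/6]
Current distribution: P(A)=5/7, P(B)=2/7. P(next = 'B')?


P(next=B) = Σᵢ P(now=i)×P(i→B)
= 5/7×10/17 + 2/7×5/6
= 50/119 + 5/21 = 235/357

P = 235/357 ≈ 0.6583
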